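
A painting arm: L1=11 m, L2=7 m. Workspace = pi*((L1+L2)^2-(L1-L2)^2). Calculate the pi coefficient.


Given: L1 = 11, L2 = 7
(L1+L2)^2 = (18)^2 = 324
(L1-L2)^2 = (4)^2 = 16
Difference = 324 - 16 = 308
This equals 4*L1*L2 = 4*11*7 = 308
Workspace area = 308*pi

308


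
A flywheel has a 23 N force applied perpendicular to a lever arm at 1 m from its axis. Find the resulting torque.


Given: F = 23 N, r = 1 m, angle = 90 deg (perpendicular)
Using tau = F * r * sin(90)
sin(90) = 1
tau = 23 * 1 * 1
tau = 23 Nm

23 Nm


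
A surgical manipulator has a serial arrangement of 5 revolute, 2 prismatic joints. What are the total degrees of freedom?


Given: serial robot with 5 revolute, 2 prismatic joints
DOF contribution per joint type: revolute=1, prismatic=1, spherical=3, fixed=0
DOF = 5*1 + 2*1
DOF = 7

7


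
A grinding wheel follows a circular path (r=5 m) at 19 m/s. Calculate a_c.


Given: v = 19 m/s, r = 5 m
Using a_c = v^2 / r
a_c = 19^2 / 5
a_c = 361 / 5
a_c = 361/5 m/s^2

361/5 m/s^2


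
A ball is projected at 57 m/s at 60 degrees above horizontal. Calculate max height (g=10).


Given: v0 = 57 m/s, theta = 60 deg, g = 10 m/s^2
sin^2(60) = 3/4
Using H = v0^2 * sin^2(theta) / (2*g)
H = 57^2 * 3/4 / (2*10)
H = 3249 * 3/4 / 20
H = 9747/4 / 20
H = 9747/80 m

9747/80 m


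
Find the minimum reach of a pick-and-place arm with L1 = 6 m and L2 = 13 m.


Given: L1 = 6 m, L2 = 13 m
For a 2-link planar arm, min reach = |L1 - L2| (second link folded back)
Min reach = |6 - 13|
Min reach = 7 m

7 m


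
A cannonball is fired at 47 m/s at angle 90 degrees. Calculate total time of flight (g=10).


Given: v0 = 47 m/s, theta = 90 deg, g = 10 m/s^2
sin(90) = 1
Using T = 2*v0*sin(theta) / g
T = 2*47*1 / 10
T = 94 / 10
T = 47/5 s

47/5 s


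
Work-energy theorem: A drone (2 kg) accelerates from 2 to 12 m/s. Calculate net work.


Given: m = 2 kg, v0 = 2 m/s, v = 12 m/s
Using W = (1/2)*m*(v^2 - v0^2)
v^2 = 12^2 = 144
v0^2 = 2^2 = 4
v^2 - v0^2 = 144 - 4 = 140
W = (1/2)*2*140 = 140 J

140 J


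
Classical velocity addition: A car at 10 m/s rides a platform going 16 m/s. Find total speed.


Given: object velocity = 10 m/s, platform velocity = 16 m/s (same direction)
Using classical velocity addition: v_total = v_object + v_platform
v_total = 10 + 16
v_total = 26 m/s

26 m/s


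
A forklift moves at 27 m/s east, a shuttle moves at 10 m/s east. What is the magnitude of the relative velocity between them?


Given: v_A = 27 m/s east, v_B = 10 m/s east
Both move in the same direction; relative speed = |v_A - v_B|
|27 - 10| = |17|
= 17 m/s

17 m/s


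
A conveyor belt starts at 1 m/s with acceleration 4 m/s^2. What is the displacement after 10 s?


Given: v0 = 1 m/s, a = 4 m/s^2, t = 10 s
Using s = v0*t + (1/2)*a*t^2
s = 1*10 + (1/2)*4*10^2
s = 10 + (1/2)*400
s = 10 + 200
s = 210

210 m


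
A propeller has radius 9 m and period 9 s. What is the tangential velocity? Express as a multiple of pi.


Given: radius r = 9 m, period T = 9 s
Using v = 2*pi*r / T
v = 2*pi*9 / 9
v = 18*pi / 9
v = 2*pi m/s

2*pi m/s


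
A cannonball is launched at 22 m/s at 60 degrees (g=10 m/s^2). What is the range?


Given: v0 = 22 m/s, theta = 60 deg, g = 10 m/s^2
sin(2*60) = sin(120) = sqrt(3)/2
Using R = v0^2 * sin(2*theta) / g
R = 22^2 * (sqrt(3)/2) / 10
R = 484 * sqrt(3) / 20
R = 121/5*sqrt(3) m

121/5*sqrt(3) m


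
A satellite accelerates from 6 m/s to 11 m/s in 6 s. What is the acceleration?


Given: initial velocity v0 = 6 m/s, final velocity v = 11 m/s, time t = 6 s
Using a = (v - v0) / t
a = (11 - 6) / 6
a = 5 / 6
a = 5/6 m/s^2

5/6 m/s^2


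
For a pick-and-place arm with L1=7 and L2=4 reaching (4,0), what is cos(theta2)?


Given: L1 = 7, L2 = 4, target (x, y) = (4, 0)
Using cos(theta2) = (x^2 + y^2 - L1^2 - L2^2) / (2*L1*L2)
x^2 + y^2 = 4^2 + 0 = 16
L1^2 + L2^2 = 49 + 16 = 65
Numerator = 16 - 65 = -49
Denominator = 2*7*4 = 56
cos(theta2) = -49/56 = -7/8

-7/8


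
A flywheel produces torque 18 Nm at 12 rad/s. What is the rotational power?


Given: tau = 18 Nm, omega = 12 rad/s
Using P = tau * omega
P = 18 * 12
P = 216 W

216 W


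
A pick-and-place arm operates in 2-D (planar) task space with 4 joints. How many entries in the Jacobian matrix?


Given: task space dimension = 2, joints = 4
Jacobian is a 2 x 4 matrix
Total entries = rows * columns
Total = 2 * 4
Total = 8

8


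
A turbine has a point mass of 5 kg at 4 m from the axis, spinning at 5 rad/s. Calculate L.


Given: m = 5 kg, r = 4 m, omega = 5 rad/s
For a point mass: I = m*r^2
I = 5*4^2 = 5*16 = 80
L = I*omega = 80*5
L = 400 kg*m^2/s

400 kg*m^2/s


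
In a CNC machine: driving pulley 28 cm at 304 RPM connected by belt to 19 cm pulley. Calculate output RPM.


Given: D1 = 28 cm, w1 = 304 RPM, D2 = 19 cm
Using D1*w1 = D2*w2
w2 = D1*w1 / D2
w2 = 28*304 / 19
w2 = 8512 / 19
w2 = 448 RPM

448 RPM


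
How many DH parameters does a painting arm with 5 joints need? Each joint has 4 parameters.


Given: 5 joints, 4 DH parameters per joint (d, theta, a, alpha)
Total DH parameters = number_of_joints * 4
Total = 5 * 4
Total = 20

20


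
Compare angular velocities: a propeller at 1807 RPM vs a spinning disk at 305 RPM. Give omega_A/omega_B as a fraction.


Given: RPM_A = 1807, RPM_B = 305
omega = 2*pi*RPM/60, so omega_A/omega_B = RPM_A / RPM_B
omega_A/omega_B = 1807 / 305
omega_A/omega_B = 1807/305

1807/305


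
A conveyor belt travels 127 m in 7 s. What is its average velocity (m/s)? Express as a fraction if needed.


Given: distance d = 127 m, time t = 7 s
Using v = d / t
v = 127 / 7
v = 127/7 m/s

127/7 m/s


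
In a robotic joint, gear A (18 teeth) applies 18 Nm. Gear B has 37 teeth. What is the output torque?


Given: N1 = 18, N2 = 37, T1 = 18 Nm
Using T2/T1 = N2/N1
T2 = T1 * N2 / N1
T2 = 18 * 37 / 18
T2 = 666 / 18
T2 = 37 Nm

37 Nm


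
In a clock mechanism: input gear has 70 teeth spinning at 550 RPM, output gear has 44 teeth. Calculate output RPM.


Given: N1 = 70 teeth, w1 = 550 RPM, N2 = 44 teeth
Using N1*w1 = N2*w2
w2 = N1*w1 / N2
w2 = 70*550 / 44
w2 = 38500 / 44
w2 = 875 RPM

875 RPM


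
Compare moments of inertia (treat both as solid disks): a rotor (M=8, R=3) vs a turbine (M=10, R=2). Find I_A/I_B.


Given: M1=8 kg, R1=3 m, M2=10 kg, R2=2 m
For a disk: I = (1/2)*M*R^2, so I_A/I_B = (M1*R1^2)/(M2*R2^2)
M1*R1^2 = 8*9 = 72
M2*R2^2 = 10*4 = 40
I_A/I_B = 72/40 = 9/5

9/5


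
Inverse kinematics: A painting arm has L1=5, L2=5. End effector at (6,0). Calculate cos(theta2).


Given: L1 = 5, L2 = 5, target (x, y) = (6, 0)
Using cos(theta2) = (x^2 + y^2 - L1^2 - L2^2) / (2*L1*L2)
x^2 + y^2 = 6^2 + 0 = 36
L1^2 + L2^2 = 25 + 25 = 50
Numerator = 36 - 50 = -14
Denominator = 2*5*5 = 50
cos(theta2) = -14/50 = -7/25

-7/25


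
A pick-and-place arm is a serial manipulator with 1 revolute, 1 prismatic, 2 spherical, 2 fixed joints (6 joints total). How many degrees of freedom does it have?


Given: serial robot with 1 revolute, 1 prismatic, 2 spherical, 2 fixed joints
DOF contribution per joint type: revolute=1, prismatic=1, spherical=3, fixed=0
DOF = 1*1 + 1*1 + 2*3 + 2*0
DOF = 8

8


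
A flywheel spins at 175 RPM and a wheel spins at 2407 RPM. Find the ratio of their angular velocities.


Given: RPM_A = 175, RPM_B = 2407
omega = 2*pi*RPM/60, so omega_A/omega_B = RPM_A / RPM_B
omega_A/omega_B = 175 / 2407
omega_A/omega_B = 175/2407

175/2407


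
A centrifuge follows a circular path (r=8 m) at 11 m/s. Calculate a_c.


Given: v = 11 m/s, r = 8 m
Using a_c = v^2 / r
a_c = 11^2 / 8
a_c = 121 / 8
a_c = 121/8 m/s^2

121/8 m/s^2


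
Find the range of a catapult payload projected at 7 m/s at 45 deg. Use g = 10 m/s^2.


Given: v0 = 7 m/s, theta = 45 deg, g = 10 m/s^2
sin(2*45) = sin(90) = 1
Using R = v0^2 * sin(2*theta) / g
R = 7^2 * 1 / 10
R = 49 / 10
R = 49/10 m

49/10 m


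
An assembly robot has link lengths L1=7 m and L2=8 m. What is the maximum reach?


Given: L1 = 7 m, L2 = 8 m
For a 2-link planar arm, max reach = L1 + L2 (fully extended)
Max reach = 7 + 8
Max reach = 15 m

15 m


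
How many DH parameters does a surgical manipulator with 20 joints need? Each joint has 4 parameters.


Given: 20 joints, 4 DH parameters per joint (d, theta, a, alpha)
Total DH parameters = number_of_joints * 4
Total = 20 * 4
Total = 80

80


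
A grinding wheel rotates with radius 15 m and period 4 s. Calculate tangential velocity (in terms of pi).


Given: radius r = 15 m, period T = 4 s
Using v = 2*pi*r / T
v = 2*pi*15 / 4
v = 30*pi / 4
v = 15/2*pi m/s

15/2*pi m/s


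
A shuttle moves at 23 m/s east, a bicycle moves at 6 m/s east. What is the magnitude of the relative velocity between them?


Given: v_A = 23 m/s east, v_B = 6 m/s east
Both move in the same direction; relative speed = |v_A - v_B|
|23 - 6| = |17|
= 17 m/s

17 m/s


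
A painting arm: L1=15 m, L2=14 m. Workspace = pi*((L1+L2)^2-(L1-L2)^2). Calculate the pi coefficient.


Given: L1 = 15, L2 = 14
(L1+L2)^2 = (29)^2 = 841
(L1-L2)^2 = (1)^2 = 1
Difference = 841 - 1 = 840
This equals 4*L1*L2 = 4*15*14 = 840
Workspace area = 840*pi

840


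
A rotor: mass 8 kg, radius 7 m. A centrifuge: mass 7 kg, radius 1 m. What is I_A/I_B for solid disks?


Given: M1=8 kg, R1=7 m, M2=7 kg, R2=1 m
For a disk: I = (1/2)*M*R^2, so I_A/I_B = (M1*R1^2)/(M2*R2^2)
M1*R1^2 = 8*49 = 392
M2*R2^2 = 7*1 = 7
I_A/I_B = 392/7 = 56

56


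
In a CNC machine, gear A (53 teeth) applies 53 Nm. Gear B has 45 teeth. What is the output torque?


Given: N1 = 53, N2 = 45, T1 = 53 Nm
Using T2/T1 = N2/N1
T2 = T1 * N2 / N1
T2 = 53 * 45 / 53
T2 = 2385 / 53
T2 = 45 Nm

45 Nm


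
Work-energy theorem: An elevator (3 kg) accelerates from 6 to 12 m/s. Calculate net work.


Given: m = 3 kg, v0 = 6 m/s, v = 12 m/s
Using W = (1/2)*m*(v^2 - v0^2)
v^2 = 12^2 = 144
v0^2 = 6^2 = 36
v^2 - v0^2 = 144 - 36 = 108
W = (1/2)*3*108 = 162 J

162 J


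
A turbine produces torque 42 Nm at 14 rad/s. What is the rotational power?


Given: tau = 42 Nm, omega = 14 rad/s
Using P = tau * omega
P = 42 * 14
P = 588 W

588 W


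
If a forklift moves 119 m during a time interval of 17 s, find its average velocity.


Given: distance d = 119 m, time t = 17 s
Using v = d / t
v = 119 / 17
v = 7 m/s

7 m/s


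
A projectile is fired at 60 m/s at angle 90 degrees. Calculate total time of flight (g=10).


Given: v0 = 60 m/s, theta = 90 deg, g = 10 m/s^2
sin(90) = 1
Using T = 2*v0*sin(theta) / g
T = 2*60*1 / 10
T = 120 / 10
T = 12 s

12 s


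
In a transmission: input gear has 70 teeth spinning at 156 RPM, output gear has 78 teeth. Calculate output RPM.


Given: N1 = 70 teeth, w1 = 156 RPM, N2 = 78 teeth
Using N1*w1 = N2*w2
w2 = N1*w1 / N2
w2 = 70*156 / 78
w2 = 10920 / 78
w2 = 140 RPM

140 RPM


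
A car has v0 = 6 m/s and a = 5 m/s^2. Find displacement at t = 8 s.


Given: v0 = 6 m/s, a = 5 m/s^2, t = 8 s
Using s = v0*t + (1/2)*a*t^2
s = 6*8 + (1/2)*5*8^2
s = 48 + (1/2)*320
s = 48 + 160
s = 208

208 m


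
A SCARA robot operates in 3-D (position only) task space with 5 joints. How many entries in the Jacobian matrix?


Given: task space dimension = 3, joints = 5
Jacobian is a 3 x 5 matrix
Total entries = rows * columns
Total = 3 * 5
Total = 15

15


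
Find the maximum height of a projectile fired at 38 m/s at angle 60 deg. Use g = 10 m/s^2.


Given: v0 = 38 m/s, theta = 60 deg, g = 10 m/s^2
sin^2(60) = 3/4
Using H = v0^2 * sin^2(theta) / (2*g)
H = 38^2 * 3/4 / (2*10)
H = 1444 * 3/4 / 20
H = 1083 / 20
H = 1083/20 m

1083/20 m


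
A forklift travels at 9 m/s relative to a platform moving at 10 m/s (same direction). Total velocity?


Given: object velocity = 9 m/s, platform velocity = 10 m/s (same direction)
Using classical velocity addition: v_total = v_object + v_platform
v_total = 9 + 10
v_total = 19 m/s

19 m/s


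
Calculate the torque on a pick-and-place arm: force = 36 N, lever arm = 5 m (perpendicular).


Given: F = 36 N, r = 5 m, angle = 90 deg (perpendicular)
Using tau = F * r * sin(90)
sin(90) = 1
tau = 36 * 5 * 1
tau = 180 Nm

180 Nm


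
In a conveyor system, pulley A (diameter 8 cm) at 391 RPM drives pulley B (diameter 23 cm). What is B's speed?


Given: D1 = 8 cm, w1 = 391 RPM, D2 = 23 cm
Using D1*w1 = D2*w2
w2 = D1*w1 / D2
w2 = 8*391 / 23
w2 = 3128 / 23
w2 = 136 RPM

136 RPM


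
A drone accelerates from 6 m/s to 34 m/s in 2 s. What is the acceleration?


Given: initial velocity v0 = 6 m/s, final velocity v = 34 m/s, time t = 2 s
Using a = (v - v0) / t
a = (34 - 6) / 2
a = 28 / 2
a = 14 m/s^2

14 m/s^2


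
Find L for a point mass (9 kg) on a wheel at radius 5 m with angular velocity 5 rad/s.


Given: m = 9 kg, r = 5 m, omega = 5 rad/s
For a point mass: I = m*r^2
I = 9*5^2 = 9*25 = 225
L = I*omega = 225*5
L = 1125 kg*m^2/s

1125 kg*m^2/s


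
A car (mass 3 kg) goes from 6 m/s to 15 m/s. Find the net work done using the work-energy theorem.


Given: m = 3 kg, v0 = 6 m/s, v = 15 m/s
Using W = (1/2)*m*(v^2 - v0^2)
v^2 = 15^2 = 225
v0^2 = 6^2 = 36
v^2 - v0^2 = 225 - 36 = 189
W = (1/2)*3*189 = 567/2 J

567/2 J


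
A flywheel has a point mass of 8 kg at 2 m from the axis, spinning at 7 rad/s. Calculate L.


Given: m = 8 kg, r = 2 m, omega = 7 rad/s
For a point mass: I = m*r^2
I = 8*2^2 = 8*4 = 32
L = I*omega = 32*7
L = 224 kg*m^2/s

224 kg*m^2/s


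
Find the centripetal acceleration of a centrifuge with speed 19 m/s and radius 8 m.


Given: v = 19 m/s, r = 8 m
Using a_c = v^2 / r
a_c = 19^2 / 8
a_c = 361 / 8
a_c = 361/8 m/s^2

361/8 m/s^2


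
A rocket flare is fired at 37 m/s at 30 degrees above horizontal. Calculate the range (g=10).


Given: v0 = 37 m/s, theta = 30 deg, g = 10 m/s^2
sin(2*30) = sin(60) = sqrt(3)/2
Using R = v0^2 * sin(2*theta) / g
R = 37^2 * (sqrt(3)/2) / 10
R = 1369 * sqrt(3) / 20
R = 1369/20*sqrt(3) m

1369/20*sqrt(3) m


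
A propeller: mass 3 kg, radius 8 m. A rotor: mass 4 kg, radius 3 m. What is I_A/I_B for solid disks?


Given: M1=3 kg, R1=8 m, M2=4 kg, R2=3 m
For a disk: I = (1/2)*M*R^2, so I_A/I_B = (M1*R1^2)/(M2*R2^2)
M1*R1^2 = 3*64 = 192
M2*R2^2 = 4*9 = 36
I_A/I_B = 192/36 = 16/3

16/3


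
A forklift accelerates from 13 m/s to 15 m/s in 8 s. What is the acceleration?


Given: initial velocity v0 = 13 m/s, final velocity v = 15 m/s, time t = 8 s
Using a = (v - v0) / t
a = (15 - 13) / 8
a = 2 / 8
a = 1/4 m/s^2

1/4 m/s^2


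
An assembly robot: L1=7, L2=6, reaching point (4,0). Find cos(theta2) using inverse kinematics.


Given: L1 = 7, L2 = 6, target (x, y) = (4, 0)
Using cos(theta2) = (x^2 + y^2 - L1^2 - L2^2) / (2*L1*L2)
x^2 + y^2 = 4^2 + 0 = 16
L1^2 + L2^2 = 49 + 36 = 85
Numerator = 16 - 85 = -69
Denominator = 2*7*6 = 84
cos(theta2) = -69/84 = -23/28

-23/28


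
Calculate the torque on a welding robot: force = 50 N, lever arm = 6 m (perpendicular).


Given: F = 50 N, r = 6 m, angle = 90 deg (perpendicular)
Using tau = F * r * sin(90)
sin(90) = 1
tau = 50 * 6 * 1
tau = 300 Nm

300 Nm


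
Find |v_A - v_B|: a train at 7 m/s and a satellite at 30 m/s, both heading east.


Given: v_A = 7 m/s east, v_B = 30 m/s east
Both move in the same direction; relative speed = |v_A - v_B|
|7 - 30| = |-23|
= 23 m/s

23 m/s


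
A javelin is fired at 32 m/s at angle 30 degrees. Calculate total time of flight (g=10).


Given: v0 = 32 m/s, theta = 30 deg, g = 10 m/s^2
sin(30) = 1/2
Using T = 2*v0*sin(theta) / g
T = 2*32*1/2 / 10
T = 32 / 10
T = 16/5 s

16/5 s


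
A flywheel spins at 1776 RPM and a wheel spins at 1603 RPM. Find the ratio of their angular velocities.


Given: RPM_A = 1776, RPM_B = 1603
omega = 2*pi*RPM/60, so omega_A/omega_B = RPM_A / RPM_B
omega_A/omega_B = 1776 / 1603
omega_A/omega_B = 1776/1603

1776/1603


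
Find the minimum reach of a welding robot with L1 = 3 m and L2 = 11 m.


Given: L1 = 3 m, L2 = 11 m
For a 2-link planar arm, min reach = |L1 - L2| (second link folded back)
Min reach = |3 - 11|
Min reach = 8 m

8 m


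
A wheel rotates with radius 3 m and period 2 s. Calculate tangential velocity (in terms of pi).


Given: radius r = 3 m, period T = 2 s
Using v = 2*pi*r / T
v = 2*pi*3 / 2
v = 6*pi / 2
v = 3*pi m/s

3*pi m/s


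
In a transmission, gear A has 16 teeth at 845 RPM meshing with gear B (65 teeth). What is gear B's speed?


Given: N1 = 16 teeth, w1 = 845 RPM, N2 = 65 teeth
Using N1*w1 = N2*w2
w2 = N1*w1 / N2
w2 = 16*845 / 65
w2 = 13520 / 65
w2 = 208 RPM

208 RPM


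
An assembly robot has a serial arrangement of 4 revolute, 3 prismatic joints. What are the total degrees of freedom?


Given: serial robot with 4 revolute, 3 prismatic joints
DOF contribution per joint type: revolute=1, prismatic=1, spherical=3, fixed=0
DOF = 4*1 + 3*1
DOF = 7

7


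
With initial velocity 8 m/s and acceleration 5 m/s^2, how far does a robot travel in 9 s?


Given: v0 = 8 m/s, a = 5 m/s^2, t = 9 s
Using s = v0*t + (1/2)*a*t^2
s = 8*9 + (1/2)*5*9^2
s = 72 + (1/2)*405
s = 72 + 405/2
s = 549/2

549/2 m


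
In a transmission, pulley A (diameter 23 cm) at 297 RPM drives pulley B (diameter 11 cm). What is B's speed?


Given: D1 = 23 cm, w1 = 297 RPM, D2 = 11 cm
Using D1*w1 = D2*w2
w2 = D1*w1 / D2
w2 = 23*297 / 11
w2 = 6831 / 11
w2 = 621 RPM

621 RPM


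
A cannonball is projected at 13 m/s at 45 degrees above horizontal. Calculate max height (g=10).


Given: v0 = 13 m/s, theta = 45 deg, g = 10 m/s^2
sin^2(45) = 1/2
Using H = v0^2 * sin^2(theta) / (2*g)
H = 13^2 * 1/2 / (2*10)
H = 169 * 1/2 / 20
H = 169/2 / 20
H = 169/40 m

169/40 m


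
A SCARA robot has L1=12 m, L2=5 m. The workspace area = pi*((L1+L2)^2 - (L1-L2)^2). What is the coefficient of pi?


Given: L1 = 12, L2 = 5
(L1+L2)^2 = (17)^2 = 289
(L1-L2)^2 = (7)^2 = 49
Difference = 289 - 49 = 240
This equals 4*L1*L2 = 4*12*5 = 240
Workspace area = 240*pi

240


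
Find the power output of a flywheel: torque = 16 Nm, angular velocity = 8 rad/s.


Given: tau = 16 Nm, omega = 8 rad/s
Using P = tau * omega
P = 16 * 8
P = 128 W

128 W


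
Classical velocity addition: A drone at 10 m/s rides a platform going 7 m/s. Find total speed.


Given: object velocity = 10 m/s, platform velocity = 7 m/s (same direction)
Using classical velocity addition: v_total = v_object + v_platform
v_total = 10 + 7
v_total = 17 m/s

17 m/s


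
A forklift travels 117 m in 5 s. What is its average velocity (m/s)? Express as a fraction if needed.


Given: distance d = 117 m, time t = 5 s
Using v = d / t
v = 117 / 5
v = 117/5 m/s

117/5 m/s


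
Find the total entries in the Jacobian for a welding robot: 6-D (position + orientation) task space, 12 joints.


Given: task space dimension = 6, joints = 12
Jacobian is a 6 x 12 matrix
Total entries = rows * columns
Total = 6 * 12
Total = 72

72


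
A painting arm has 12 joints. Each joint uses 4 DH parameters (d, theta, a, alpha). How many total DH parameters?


Given: 12 joints, 4 DH parameters per joint (d, theta, a, alpha)
Total DH parameters = number_of_joints * 4
Total = 12 * 4
Total = 48

48


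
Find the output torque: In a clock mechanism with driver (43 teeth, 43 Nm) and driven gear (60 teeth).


Given: N1 = 43, N2 = 60, T1 = 43 Nm
Using T2/T1 = N2/N1
T2 = T1 * N2 / N1
T2 = 43 * 60 / 43
T2 = 2580 / 43
T2 = 60 Nm

60 Nm


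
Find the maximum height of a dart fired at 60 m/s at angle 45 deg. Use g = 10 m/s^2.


Given: v0 = 60 m/s, theta = 45 deg, g = 10 m/s^2
sin^2(45) = 1/2
Using H = v0^2 * sin^2(theta) / (2*g)
H = 60^2 * 1/2 / (2*10)
H = 3600 * 1/2 / 20
H = 1800 / 20
H = 90 m

90 m


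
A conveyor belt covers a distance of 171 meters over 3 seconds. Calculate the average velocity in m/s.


Given: distance d = 171 m, time t = 3 s
Using v = d / t
v = 171 / 3
v = 57 m/s

57 m/s


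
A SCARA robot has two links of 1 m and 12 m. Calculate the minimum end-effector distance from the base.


Given: L1 = 1 m, L2 = 12 m
For a 2-link planar arm, min reach = |L1 - L2| (second link folded back)
Min reach = |1 - 12|
Min reach = 11 m

11 m


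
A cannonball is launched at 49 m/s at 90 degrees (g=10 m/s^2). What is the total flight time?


Given: v0 = 49 m/s, theta = 90 deg, g = 10 m/s^2
sin(90) = 1
Using T = 2*v0*sin(theta) / g
T = 2*49*1 / 10
T = 98 / 10
T = 49/5 s

49/5 s


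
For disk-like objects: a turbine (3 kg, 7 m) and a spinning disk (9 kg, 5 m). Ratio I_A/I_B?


Given: M1=3 kg, R1=7 m, M2=9 kg, R2=5 m
For a disk: I = (1/2)*M*R^2, so I_A/I_B = (M1*R1^2)/(M2*R2^2)
M1*R1^2 = 3*49 = 147
M2*R2^2 = 9*25 = 225
I_A/I_B = 147/225 = 49/75

49/75


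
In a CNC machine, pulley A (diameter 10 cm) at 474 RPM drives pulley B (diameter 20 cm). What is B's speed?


Given: D1 = 10 cm, w1 = 474 RPM, D2 = 20 cm
Using D1*w1 = D2*w2
w2 = D1*w1 / D2
w2 = 10*474 / 20
w2 = 4740 / 20
w2 = 237 RPM

237 RPM


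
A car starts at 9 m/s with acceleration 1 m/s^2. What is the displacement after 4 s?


Given: v0 = 9 m/s, a = 1 m/s^2, t = 4 s
Using s = v0*t + (1/2)*a*t^2
s = 9*4 + (1/2)*1*4^2
s = 36 + (1/2)*16
s = 36 + 8
s = 44

44 m


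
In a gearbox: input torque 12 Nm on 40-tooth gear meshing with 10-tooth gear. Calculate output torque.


Given: N1 = 40, N2 = 10, T1 = 12 Nm
Using T2/T1 = N2/N1
T2 = T1 * N2 / N1
T2 = 12 * 10 / 40
T2 = 120 / 40
T2 = 3 Nm

3 Nm


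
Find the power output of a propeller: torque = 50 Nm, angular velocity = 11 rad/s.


Given: tau = 50 Nm, omega = 11 rad/s
Using P = tau * omega
P = 50 * 11
P = 550 W

550 W


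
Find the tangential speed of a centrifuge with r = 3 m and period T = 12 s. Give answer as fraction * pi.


Given: radius r = 3 m, period T = 12 s
Using v = 2*pi*r / T
v = 2*pi*3 / 12
v = 6*pi / 12
v = 1/2*pi m/s

1/2*pi m/s


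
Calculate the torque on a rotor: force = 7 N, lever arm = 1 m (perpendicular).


Given: F = 7 N, r = 1 m, angle = 90 deg (perpendicular)
Using tau = F * r * sin(90)
sin(90) = 1
tau = 7 * 1 * 1
tau = 7 Nm

7 Nm


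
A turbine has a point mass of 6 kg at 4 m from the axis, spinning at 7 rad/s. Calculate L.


Given: m = 6 kg, r = 4 m, omega = 7 rad/s
For a point mass: I = m*r^2
I = 6*4^2 = 6*16 = 96
L = I*omega = 96*7
L = 672 kg*m^2/s

672 kg*m^2/s


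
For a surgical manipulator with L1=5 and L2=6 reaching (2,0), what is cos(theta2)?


Given: L1 = 5, L2 = 6, target (x, y) = (2, 0)
Using cos(theta2) = (x^2 + y^2 - L1^2 - L2^2) / (2*L1*L2)
x^2 + y^2 = 2^2 + 0 = 4
L1^2 + L2^2 = 25 + 36 = 61
Numerator = 4 - 61 = -57
Denominator = 2*5*6 = 60
cos(theta2) = -57/60 = -19/20

-19/20


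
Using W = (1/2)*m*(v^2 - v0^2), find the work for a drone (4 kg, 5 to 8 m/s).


Given: m = 4 kg, v0 = 5 m/s, v = 8 m/s
Using W = (1/2)*m*(v^2 - v0^2)
v^2 = 8^2 = 64
v0^2 = 5^2 = 25
v^2 - v0^2 = 64 - 25 = 39
W = (1/2)*4*39 = 78 J

78 J


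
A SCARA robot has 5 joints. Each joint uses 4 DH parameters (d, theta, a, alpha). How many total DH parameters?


Given: 5 joints, 4 DH parameters per joint (d, theta, a, alpha)
Total DH parameters = number_of_joints * 4
Total = 5 * 4
Total = 20

20


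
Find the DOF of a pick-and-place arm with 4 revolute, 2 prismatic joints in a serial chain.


Given: serial robot with 4 revolute, 2 prismatic joints
DOF contribution per joint type: revolute=1, prismatic=1, spherical=3, fixed=0
DOF = 4*1 + 2*1
DOF = 6

6


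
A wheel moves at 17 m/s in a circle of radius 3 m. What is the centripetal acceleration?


Given: v = 17 m/s, r = 3 m
Using a_c = v^2 / r
a_c = 17^2 / 3
a_c = 289 / 3
a_c = 289/3 m/s^2

289/3 m/s^2


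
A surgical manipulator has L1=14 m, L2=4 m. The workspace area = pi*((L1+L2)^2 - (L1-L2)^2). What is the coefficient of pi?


Given: L1 = 14, L2 = 4
(L1+L2)^2 = (18)^2 = 324
(L1-L2)^2 = (10)^2 = 100
Difference = 324 - 100 = 224
This equals 4*L1*L2 = 4*14*4 = 224
Workspace area = 224*pi

224


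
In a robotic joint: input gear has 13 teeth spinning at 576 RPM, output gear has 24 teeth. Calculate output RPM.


Given: N1 = 13 teeth, w1 = 576 RPM, N2 = 24 teeth
Using N1*w1 = N2*w2
w2 = N1*w1 / N2
w2 = 13*576 / 24
w2 = 7488 / 24
w2 = 312 RPM

312 RPM


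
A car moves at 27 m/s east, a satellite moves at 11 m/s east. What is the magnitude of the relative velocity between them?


Given: v_A = 27 m/s east, v_B = 11 m/s east
Both move in the same direction; relative speed = |v_A - v_B|
|27 - 11| = |16|
= 16 m/s

16 m/s


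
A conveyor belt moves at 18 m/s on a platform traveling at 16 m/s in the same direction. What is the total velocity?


Given: object velocity = 18 m/s, platform velocity = 16 m/s (same direction)
Using classical velocity addition: v_total = v_object + v_platform
v_total = 18 + 16
v_total = 34 m/s

34 m/s


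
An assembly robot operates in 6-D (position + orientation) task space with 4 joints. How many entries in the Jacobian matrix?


Given: task space dimension = 6, joints = 4
Jacobian is a 6 x 4 matrix
Total entries = rows * columns
Total = 6 * 4
Total = 24

24


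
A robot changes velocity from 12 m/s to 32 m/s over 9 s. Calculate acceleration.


Given: initial velocity v0 = 12 m/s, final velocity v = 32 m/s, time t = 9 s
Using a = (v - v0) / t
a = (32 - 12) / 9
a = 20 / 9
a = 20/9 m/s^2

20/9 m/s^2


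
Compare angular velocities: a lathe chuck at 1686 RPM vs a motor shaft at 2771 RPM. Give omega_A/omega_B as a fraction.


Given: RPM_A = 1686, RPM_B = 2771
omega = 2*pi*RPM/60, so omega_A/omega_B = RPM_A / RPM_B
omega_A/omega_B = 1686 / 2771
omega_A/omega_B = 1686/2771

1686/2771


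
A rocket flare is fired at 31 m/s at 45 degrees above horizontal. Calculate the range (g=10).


Given: v0 = 31 m/s, theta = 45 deg, g = 10 m/s^2
sin(2*45) = sin(90) = 1
Using R = v0^2 * sin(2*theta) / g
R = 31^2 * 1 / 10
R = 961 / 10
R = 961/10 m

961/10 m


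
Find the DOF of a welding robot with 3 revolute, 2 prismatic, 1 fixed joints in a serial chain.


Given: serial robot with 3 revolute, 2 prismatic, 1 fixed joints
DOF contribution per joint type: revolute=1, prismatic=1, spherical=3, fixed=0
DOF = 3*1 + 2*1 + 1*0
DOF = 5

5


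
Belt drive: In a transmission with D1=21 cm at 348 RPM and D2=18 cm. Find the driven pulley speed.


Given: D1 = 21 cm, w1 = 348 RPM, D2 = 18 cm
Using D1*w1 = D2*w2
w2 = D1*w1 / D2
w2 = 21*348 / 18
w2 = 7308 / 18
w2 = 406 RPM

406 RPM


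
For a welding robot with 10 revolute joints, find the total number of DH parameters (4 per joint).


Given: 10 joints, 4 DH parameters per joint (d, theta, a, alpha)
Total DH parameters = number_of_joints * 4
Total = 10 * 4
Total = 40

40


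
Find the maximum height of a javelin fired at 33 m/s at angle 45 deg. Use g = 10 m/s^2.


Given: v0 = 33 m/s, theta = 45 deg, g = 10 m/s^2
sin^2(45) = 1/2
Using H = v0^2 * sin^2(theta) / (2*g)
H = 33^2 * 1/2 / (2*10)
H = 1089 * 1/2 / 20
H = 1089/2 / 20
H = 1089/40 m

1089/40 m


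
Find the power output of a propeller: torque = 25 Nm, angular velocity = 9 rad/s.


Given: tau = 25 Nm, omega = 9 rad/s
Using P = tau * omega
P = 25 * 9
P = 225 W

225 W


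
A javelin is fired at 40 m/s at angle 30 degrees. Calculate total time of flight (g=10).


Given: v0 = 40 m/s, theta = 30 deg, g = 10 m/s^2
sin(30) = 1/2
Using T = 2*v0*sin(theta) / g
T = 2*40*1/2 / 10
T = 40 / 10
T = 4 s

4 s


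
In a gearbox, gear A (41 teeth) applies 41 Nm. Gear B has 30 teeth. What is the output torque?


Given: N1 = 41, N2 = 30, T1 = 41 Nm
Using T2/T1 = N2/N1
T2 = T1 * N2 / N1
T2 = 41 * 30 / 41
T2 = 1230 / 41
T2 = 30 Nm

30 Nm


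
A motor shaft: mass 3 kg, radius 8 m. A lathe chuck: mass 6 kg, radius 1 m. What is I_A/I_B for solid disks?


Given: M1=3 kg, R1=8 m, M2=6 kg, R2=1 m
For a disk: I = (1/2)*M*R^2, so I_A/I_B = (M1*R1^2)/(M2*R2^2)
M1*R1^2 = 3*64 = 192
M2*R2^2 = 6*1 = 6
I_A/I_B = 192/6 = 32

32


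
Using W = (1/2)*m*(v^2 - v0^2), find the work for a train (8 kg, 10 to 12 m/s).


Given: m = 8 kg, v0 = 10 m/s, v = 12 m/s
Using W = (1/2)*m*(v^2 - v0^2)
v^2 = 12^2 = 144
v0^2 = 10^2 = 100
v^2 - v0^2 = 144 - 100 = 44
W = (1/2)*8*44 = 176 J

176 J


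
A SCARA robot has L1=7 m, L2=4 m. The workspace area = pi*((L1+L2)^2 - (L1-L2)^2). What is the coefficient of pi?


Given: L1 = 7, L2 = 4
(L1+L2)^2 = (11)^2 = 121
(L1-L2)^2 = (3)^2 = 9
Difference = 121 - 9 = 112
This equals 4*L1*L2 = 4*7*4 = 112
Workspace area = 112*pi

112


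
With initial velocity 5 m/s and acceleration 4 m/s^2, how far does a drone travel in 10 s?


Given: v0 = 5 m/s, a = 4 m/s^2, t = 10 s
Using s = v0*t + (1/2)*a*t^2
s = 5*10 + (1/2)*4*10^2
s = 50 + (1/2)*400
s = 50 + 200
s = 250

250 m


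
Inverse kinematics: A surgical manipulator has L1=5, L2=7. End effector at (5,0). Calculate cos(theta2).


Given: L1 = 5, L2 = 7, target (x, y) = (5, 0)
Using cos(theta2) = (x^2 + y^2 - L1^2 - L2^2) / (2*L1*L2)
x^2 + y^2 = 5^2 + 0 = 25
L1^2 + L2^2 = 25 + 49 = 74
Numerator = 25 - 74 = -49
Denominator = 2*5*7 = 70
cos(theta2) = -49/70 = -7/10

-7/10


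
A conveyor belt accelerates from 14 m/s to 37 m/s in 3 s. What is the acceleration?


Given: initial velocity v0 = 14 m/s, final velocity v = 37 m/s, time t = 3 s
Using a = (v - v0) / t
a = (37 - 14) / 3
a = 23 / 3
a = 23/3 m/s^2

23/3 m/s^2


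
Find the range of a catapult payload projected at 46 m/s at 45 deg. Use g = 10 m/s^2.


Given: v0 = 46 m/s, theta = 45 deg, g = 10 m/s^2
sin(2*45) = sin(90) = 1
Using R = v0^2 * sin(2*theta) / g
R = 46^2 * 1 / 10
R = 2116 / 10
R = 1058/5 m

1058/5 m


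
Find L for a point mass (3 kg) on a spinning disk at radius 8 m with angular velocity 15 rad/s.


Given: m = 3 kg, r = 8 m, omega = 15 rad/s
For a point mass: I = m*r^2
I = 3*8^2 = 3*64 = 192
L = I*omega = 192*15
L = 2880 kg*m^2/s

2880 kg*m^2/s


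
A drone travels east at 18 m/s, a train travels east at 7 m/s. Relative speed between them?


Given: v_A = 18 m/s east, v_B = 7 m/s east
Both move in the same direction; relative speed = |v_A - v_B|
|18 - 7| = |11|
= 11 m/s

11 m/s


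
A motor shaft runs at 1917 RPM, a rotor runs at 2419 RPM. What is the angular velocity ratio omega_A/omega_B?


Given: RPM_A = 1917, RPM_B = 2419
omega = 2*pi*RPM/60, so omega_A/omega_B = RPM_A / RPM_B
omega_A/omega_B = 1917 / 2419
omega_A/omega_B = 1917/2419

1917/2419


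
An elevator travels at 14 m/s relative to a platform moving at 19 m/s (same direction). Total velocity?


Given: object velocity = 14 m/s, platform velocity = 19 m/s (same direction)
Using classical velocity addition: v_total = v_object + v_platform
v_total = 14 + 19
v_total = 33 m/s

33 m/s


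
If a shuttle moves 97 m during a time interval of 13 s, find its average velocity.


Given: distance d = 97 m, time t = 13 s
Using v = d / t
v = 97 / 13
v = 97/13 m/s

97/13 m/s


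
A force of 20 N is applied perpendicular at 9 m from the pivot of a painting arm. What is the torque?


Given: F = 20 N, r = 9 m, angle = 90 deg (perpendicular)
Using tau = F * r * sin(90)
sin(90) = 1
tau = 20 * 9 * 1
tau = 180 Nm

180 Nm


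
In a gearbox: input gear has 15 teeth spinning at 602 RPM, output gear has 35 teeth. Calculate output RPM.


Given: N1 = 15 teeth, w1 = 602 RPM, N2 = 35 teeth
Using N1*w1 = N2*w2
w2 = N1*w1 / N2
w2 = 15*602 / 35
w2 = 9030 / 35
w2 = 258 RPM

258 RPM


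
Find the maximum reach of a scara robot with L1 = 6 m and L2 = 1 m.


Given: L1 = 6 m, L2 = 1 m
For a 2-link planar arm, max reach = L1 + L2 (fully extended)
Max reach = 6 + 1
Max reach = 7 m

7 m


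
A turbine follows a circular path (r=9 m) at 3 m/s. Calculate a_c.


Given: v = 3 m/s, r = 9 m
Using a_c = v^2 / r
a_c = 3^2 / 9
a_c = 9 / 9
a_c = 1 m/s^2

1 m/s^2


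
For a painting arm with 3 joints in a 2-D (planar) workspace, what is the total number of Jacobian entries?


Given: task space dimension = 2, joints = 3
Jacobian is a 2 x 3 matrix
Total entries = rows * columns
Total = 2 * 3
Total = 6

6


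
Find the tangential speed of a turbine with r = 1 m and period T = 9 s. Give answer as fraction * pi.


Given: radius r = 1 m, period T = 9 s
Using v = 2*pi*r / T
v = 2*pi*1 / 9
v = 2*pi / 9
v = 2/9*pi m/s

2/9*pi m/s


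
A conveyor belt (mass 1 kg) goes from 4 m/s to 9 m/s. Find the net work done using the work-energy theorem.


Given: m = 1 kg, v0 = 4 m/s, v = 9 m/s
Using W = (1/2)*m*(v^2 - v0^2)
v^2 = 9^2 = 81
v0^2 = 4^2 = 16
v^2 - v0^2 = 81 - 16 = 65
W = (1/2)*1*65 = 65/2 J

65/2 J


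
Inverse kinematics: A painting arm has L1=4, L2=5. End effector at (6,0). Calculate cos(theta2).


Given: L1 = 4, L2 = 5, target (x, y) = (6, 0)
Using cos(theta2) = (x^2 + y^2 - L1^2 - L2^2) / (2*L1*L2)
x^2 + y^2 = 6^2 + 0 = 36
L1^2 + L2^2 = 16 + 25 = 41
Numerator = 36 - 41 = -5
Denominator = 2*4*5 = 40
cos(theta2) = -5/40 = -1/8

-1/8


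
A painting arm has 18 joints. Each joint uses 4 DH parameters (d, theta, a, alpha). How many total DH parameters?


Given: 18 joints, 4 DH parameters per joint (d, theta, a, alpha)
Total DH parameters = number_of_joints * 4
Total = 18 * 4
Total = 72

72


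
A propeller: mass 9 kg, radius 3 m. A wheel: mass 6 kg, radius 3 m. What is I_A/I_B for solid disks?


Given: M1=9 kg, R1=3 m, M2=6 kg, R2=3 m
For a disk: I = (1/2)*M*R^2, so I_A/I_B = (M1*R1^2)/(M2*R2^2)
M1*R1^2 = 9*9 = 81
M2*R2^2 = 6*9 = 54
I_A/I_B = 81/54 = 3/2

3/2


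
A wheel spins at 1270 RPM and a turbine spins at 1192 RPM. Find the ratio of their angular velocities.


Given: RPM_A = 1270, RPM_B = 1192
omega = 2*pi*RPM/60, so omega_A/omega_B = RPM_A / RPM_B
omega_A/omega_B = 1270 / 1192
omega_A/omega_B = 635/596

635/596


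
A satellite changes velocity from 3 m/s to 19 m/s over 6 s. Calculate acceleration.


Given: initial velocity v0 = 3 m/s, final velocity v = 19 m/s, time t = 6 s
Using a = (v - v0) / t
a = (19 - 3) / 6
a = 16 / 6
a = 8/3 m/s^2

8/3 m/s^2


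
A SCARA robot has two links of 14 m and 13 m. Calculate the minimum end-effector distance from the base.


Given: L1 = 14 m, L2 = 13 m
For a 2-link planar arm, min reach = |L1 - L2| (second link folded back)
Min reach = |14 - 13|
Min reach = 1 m

1 m


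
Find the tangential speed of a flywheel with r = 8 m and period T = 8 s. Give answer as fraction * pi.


Given: radius r = 8 m, period T = 8 s
Using v = 2*pi*r / T
v = 2*pi*8 / 8
v = 16*pi / 8
v = 2*pi m/s

2*pi m/s


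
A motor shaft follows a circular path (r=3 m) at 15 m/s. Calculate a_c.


Given: v = 15 m/s, r = 3 m
Using a_c = v^2 / r
a_c = 15^2 / 3
a_c = 225 / 3
a_c = 75 m/s^2

75 m/s^2


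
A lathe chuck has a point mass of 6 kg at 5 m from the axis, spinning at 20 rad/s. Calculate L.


Given: m = 6 kg, r = 5 m, omega = 20 rad/s
For a point mass: I = m*r^2
I = 6*5^2 = 6*25 = 150
L = I*omega = 150*20
L = 3000 kg*m^2/s

3000 kg*m^2/s


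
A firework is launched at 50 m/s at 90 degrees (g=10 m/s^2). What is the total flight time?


Given: v0 = 50 m/s, theta = 90 deg, g = 10 m/s^2
sin(90) = 1
Using T = 2*v0*sin(theta) / g
T = 2*50*1 / 10
T = 100 / 10
T = 10 s

10 s


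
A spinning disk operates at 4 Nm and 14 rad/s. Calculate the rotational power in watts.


Given: tau = 4 Nm, omega = 14 rad/s
Using P = tau * omega
P = 4 * 14
P = 56 W

56 W


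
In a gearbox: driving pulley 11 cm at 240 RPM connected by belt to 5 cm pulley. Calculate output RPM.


Given: D1 = 11 cm, w1 = 240 RPM, D2 = 5 cm
Using D1*w1 = D2*w2
w2 = D1*w1 / D2
w2 = 11*240 / 5
w2 = 2640 / 5
w2 = 528 RPM

528 RPM


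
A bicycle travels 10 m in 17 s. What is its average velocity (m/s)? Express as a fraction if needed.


Given: distance d = 10 m, time t = 17 s
Using v = d / t
v = 10 / 17
v = 10/17 m/s

10/17 m/s


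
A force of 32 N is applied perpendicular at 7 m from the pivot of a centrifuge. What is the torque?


Given: F = 32 N, r = 7 m, angle = 90 deg (perpendicular)
Using tau = F * r * sin(90)
sin(90) = 1
tau = 32 * 7 * 1
tau = 224 Nm

224 Nm


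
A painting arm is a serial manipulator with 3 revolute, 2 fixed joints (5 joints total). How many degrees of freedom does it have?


Given: serial robot with 3 revolute, 2 fixed joints
DOF contribution per joint type: revolute=1, prismatic=1, spherical=3, fixed=0
DOF = 3*1 + 2*0
DOF = 3

3


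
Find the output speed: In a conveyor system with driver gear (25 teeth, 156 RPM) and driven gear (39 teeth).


Given: N1 = 25 teeth, w1 = 156 RPM, N2 = 39 teeth
Using N1*w1 = N2*w2
w2 = N1*w1 / N2
w2 = 25*156 / 39
w2 = 3900 / 39
w2 = 100 RPM

100 RPM


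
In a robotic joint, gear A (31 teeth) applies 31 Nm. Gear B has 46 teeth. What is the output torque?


Given: N1 = 31, N2 = 46, T1 = 31 Nm
Using T2/T1 = N2/N1
T2 = T1 * N2 / N1
T2 = 31 * 46 / 31
T2 = 1426 / 31
T2 = 46 Nm

46 Nm


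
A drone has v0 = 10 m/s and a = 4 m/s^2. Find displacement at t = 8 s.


Given: v0 = 10 m/s, a = 4 m/s^2, t = 8 s
Using s = v0*t + (1/2)*a*t^2
s = 10*8 + (1/2)*4*8^2
s = 80 + (1/2)*256
s = 80 + 128
s = 208

208 m


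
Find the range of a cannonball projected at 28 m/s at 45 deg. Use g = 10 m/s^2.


Given: v0 = 28 m/s, theta = 45 deg, g = 10 m/s^2
sin(2*45) = sin(90) = 1
Using R = v0^2 * sin(2*theta) / g
R = 28^2 * 1 / 10
R = 784 / 10
R = 392/5 m

392/5 m


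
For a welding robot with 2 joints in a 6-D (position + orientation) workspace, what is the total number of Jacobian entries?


Given: task space dimension = 6, joints = 2
Jacobian is a 6 x 2 matrix
Total entries = rows * columns
Total = 6 * 2
Total = 12

12


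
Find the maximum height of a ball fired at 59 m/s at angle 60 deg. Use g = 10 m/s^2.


Given: v0 = 59 m/s, theta = 60 deg, g = 10 m/s^2
sin^2(60) = 3/4
Using H = v0^2 * sin^2(theta) / (2*g)
H = 59^2 * 3/4 / (2*10)
H = 3481 * 3/4 / 20
H = 10443/4 / 20
H = 10443/80 m

10443/80 m


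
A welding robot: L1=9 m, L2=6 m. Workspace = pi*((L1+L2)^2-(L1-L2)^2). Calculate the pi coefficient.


Given: L1 = 9, L2 = 6
(L1+L2)^2 = (15)^2 = 225
(L1-L2)^2 = (3)^2 = 9
Difference = 225 - 9 = 216
This equals 4*L1*L2 = 4*9*6 = 216
Workspace area = 216*pi

216


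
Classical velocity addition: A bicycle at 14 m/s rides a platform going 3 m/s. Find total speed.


Given: object velocity = 14 m/s, platform velocity = 3 m/s (same direction)
Using classical velocity addition: v_total = v_object + v_platform
v_total = 14 + 3
v_total = 17 m/s

17 m/s


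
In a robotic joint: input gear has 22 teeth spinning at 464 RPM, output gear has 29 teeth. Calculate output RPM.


Given: N1 = 22 teeth, w1 = 464 RPM, N2 = 29 teeth
Using N1*w1 = N2*w2
w2 = N1*w1 / N2
w2 = 22*464 / 29
w2 = 10208 / 29
w2 = 352 RPM

352 RPM


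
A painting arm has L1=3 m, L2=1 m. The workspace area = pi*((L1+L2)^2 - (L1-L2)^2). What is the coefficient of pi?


Given: L1 = 3, L2 = 1
(L1+L2)^2 = (4)^2 = 16
(L1-L2)^2 = (2)^2 = 4
Difference = 16 - 4 = 12
This equals 4*L1*L2 = 4*3*1 = 12
Workspace area = 12*pi

12


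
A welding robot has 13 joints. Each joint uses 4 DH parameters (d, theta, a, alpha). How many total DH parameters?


Given: 13 joints, 4 DH parameters per joint (d, theta, a, alpha)
Total DH parameters = number_of_joints * 4
Total = 13 * 4
Total = 52

52


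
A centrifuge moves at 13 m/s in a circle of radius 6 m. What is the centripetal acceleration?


Given: v = 13 m/s, r = 6 m
Using a_c = v^2 / r
a_c = 13^2 / 6
a_c = 169 / 6
a_c = 169/6 m/s^2

169/6 m/s^2


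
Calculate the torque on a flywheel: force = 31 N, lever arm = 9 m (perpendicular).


Given: F = 31 N, r = 9 m, angle = 90 deg (perpendicular)
Using tau = F * r * sin(90)
sin(90) = 1
tau = 31 * 9 * 1
tau = 279 Nm

279 Nm


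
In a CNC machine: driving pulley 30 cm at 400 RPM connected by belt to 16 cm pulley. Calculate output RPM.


Given: D1 = 30 cm, w1 = 400 RPM, D2 = 16 cm
Using D1*w1 = D2*w2
w2 = D1*w1 / D2
w2 = 30*400 / 16
w2 = 12000 / 16
w2 = 750 RPM

750 RPM


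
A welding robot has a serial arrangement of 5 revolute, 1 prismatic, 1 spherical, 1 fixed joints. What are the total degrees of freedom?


Given: serial robot with 5 revolute, 1 prismatic, 1 spherical, 1 fixed joints
DOF contribution per joint type: revolute=1, prismatic=1, spherical=3, fixed=0
DOF = 5*1 + 1*1 + 1*3 + 1*0
DOF = 9

9
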